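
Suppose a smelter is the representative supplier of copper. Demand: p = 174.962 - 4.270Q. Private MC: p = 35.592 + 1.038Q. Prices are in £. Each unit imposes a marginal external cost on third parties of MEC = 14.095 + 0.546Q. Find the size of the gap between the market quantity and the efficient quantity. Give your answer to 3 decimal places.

Market equilibrium (private): 35.592 + 1.038Q = 174.962 - 4.270Q → Q_m = 26.2566.
Social marginal cost = private MC + MEC = 49.687 + 1.584Q.
Set SMC = demand: 49.687 + 1.584Q = 174.962 - 4.270Q → Q* = 21.3999.
Gap = |26.2566 − 21.3999| = 4.8567.

4.857 units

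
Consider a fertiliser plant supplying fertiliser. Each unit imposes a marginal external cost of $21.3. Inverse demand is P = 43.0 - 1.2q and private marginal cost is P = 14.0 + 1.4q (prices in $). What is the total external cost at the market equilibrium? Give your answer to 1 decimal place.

Market equilibrium (private): 14.0 + 1.4q = 43.0 - 1.2q → q_m = 11.1538.
Total external cost = MEC × q_m = 21.3 × 11.1538 = 237.5759.

$237.6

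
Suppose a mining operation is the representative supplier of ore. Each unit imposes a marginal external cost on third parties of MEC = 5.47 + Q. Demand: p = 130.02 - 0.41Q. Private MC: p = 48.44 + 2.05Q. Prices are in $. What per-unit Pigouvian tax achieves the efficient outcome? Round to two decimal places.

Social marginal cost = private MC + MEC = 53.91 + 3.05Q.
Set SMC = demand: 53.91 + 3.05Q = 130.02 - 0.41Q → Q* = 21.9971.
The Pigouvian tax equals MEC at Q*: 5.47 + 1.00×21.9971 = 27.4671.

tax = $27.47 per unit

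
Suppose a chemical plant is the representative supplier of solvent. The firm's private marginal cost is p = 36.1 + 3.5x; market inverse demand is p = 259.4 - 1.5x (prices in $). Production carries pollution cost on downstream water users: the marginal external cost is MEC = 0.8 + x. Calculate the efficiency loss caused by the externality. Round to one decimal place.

Market equilibrium (private): 36.1 + 3.5x = 259.4 - 1.5x → x_m = 44.6600.
Social marginal cost = private MC + MEC = 36.9 + 4.5x.
Set SMC = demand: 36.9 + 4.5x = 259.4 - 1.5x → x* = 37.0833.
The loss is the area between SMC and demand from x* to x_m; with linear curves that's a triangle of height MEC(x_m).
DWL = ½ × 7.5767 × 45.4600 = 172.2184.

DWL = $172.2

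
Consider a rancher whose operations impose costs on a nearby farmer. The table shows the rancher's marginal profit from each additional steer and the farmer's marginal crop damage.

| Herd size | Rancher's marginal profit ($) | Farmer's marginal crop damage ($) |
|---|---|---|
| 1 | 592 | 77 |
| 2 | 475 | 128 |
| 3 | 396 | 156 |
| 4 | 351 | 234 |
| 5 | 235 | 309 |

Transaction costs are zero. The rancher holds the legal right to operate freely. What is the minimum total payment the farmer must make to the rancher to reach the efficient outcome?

Left alone the rancher would choose level 5 (marginal profit stays positive).
Efficient level: k* = 4 (marginal profit ≥ marginal crop damage through 4).
The farmer must at least cover the rancher's forgone profit from cutting 5→4: 235 = 235.

$235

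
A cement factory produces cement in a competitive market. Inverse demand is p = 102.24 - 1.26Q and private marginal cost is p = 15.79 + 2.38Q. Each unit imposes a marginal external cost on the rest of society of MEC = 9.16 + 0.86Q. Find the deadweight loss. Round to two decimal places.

Market equilibrium (private): 15.79 + 2.38Q = 102.24 - 1.26Q → Q_m = 23.7500.
Social marginal cost = private MC + MEC = 24.95 + 3.24Q.
Set SMC = demand: 24.95 + 3.24Q = 102.24 - 1.26Q → Q* = 17.1756.
Height of the DWL triangle at Q_m is SMC(Q_m) − demand(Q_m) = MEC(Q_m) = 29.5850.
DWL = ½ × 6.5744 × 29.5850 = 97.2518.

DWL = 97.25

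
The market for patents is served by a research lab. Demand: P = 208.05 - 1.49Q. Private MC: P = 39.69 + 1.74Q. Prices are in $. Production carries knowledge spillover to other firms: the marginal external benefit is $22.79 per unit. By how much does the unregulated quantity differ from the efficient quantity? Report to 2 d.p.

Market equilibrium (private): 39.69 + 1.74Q = 208.05 - 1.49Q → Q_m = 52.1238.
Social marginal cost = private MC − MEB = 16.90 + 1.74Q.
Set SMC = demand: 16.90 + 1.74Q = 208.05 - 1.49Q → Q* = 59.1796.
Gap = |52.1238 − 59.1796| = 7.0558.

7.06 units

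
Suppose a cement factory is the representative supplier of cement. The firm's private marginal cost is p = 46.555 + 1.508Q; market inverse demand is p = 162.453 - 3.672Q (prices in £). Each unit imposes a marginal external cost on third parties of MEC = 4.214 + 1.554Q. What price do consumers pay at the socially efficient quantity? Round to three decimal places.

Social marginal cost = private MC + MEC = 50.769 + 3.062Q.
Set SMC = demand: 50.769 + 3.062Q = 162.453 - 3.672Q → Q* = 16.5851.
Consumer price on the demand curve at Q*: 162.453 − 3.672×16.5851 = 101.5525.

P = £101.553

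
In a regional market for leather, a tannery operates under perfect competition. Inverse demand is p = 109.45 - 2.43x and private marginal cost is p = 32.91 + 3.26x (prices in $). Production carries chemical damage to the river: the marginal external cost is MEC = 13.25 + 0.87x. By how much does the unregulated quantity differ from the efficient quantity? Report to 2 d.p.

Market equilibrium (private): 32.91 + 3.26x = 109.45 - 2.43x → x_m = 13.4517.
Social marginal cost = private MC + MEC = 46.16 + 4.13x.
Set SMC = demand: 46.16 + 4.13x = 109.45 - 2.43x → x* = 9.6479.
Gap = |13.4517 − 9.6479| = 3.8038.

3.80 units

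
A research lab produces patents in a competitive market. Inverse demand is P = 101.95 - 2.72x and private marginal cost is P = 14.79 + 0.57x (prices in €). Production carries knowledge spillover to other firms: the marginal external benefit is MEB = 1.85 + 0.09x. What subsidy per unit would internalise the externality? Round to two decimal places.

subsidy = €4.35 per unit

Social marginal cost = private MC − MEB = 12.94 + 0.48x.
Set SMC = demand: 12.94 + 0.48x = 101.95 - 2.72x → x* = 27.8156.
The Pigouvian subsidy equals MEB at x*: 1.85 + 0.09×27.8156 = 4.3534.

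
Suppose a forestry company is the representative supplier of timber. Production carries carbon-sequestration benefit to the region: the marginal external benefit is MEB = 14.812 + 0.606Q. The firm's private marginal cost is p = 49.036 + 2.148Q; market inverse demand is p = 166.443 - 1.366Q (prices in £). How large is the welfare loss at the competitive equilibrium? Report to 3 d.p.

DWL = £211.339

Market equilibrium (private): 49.036 + 2.148Q = 166.443 - 1.366Q → Q_m = 33.4112.
Social marginal cost = private MC − MEB = 34.224 + 1.542Q.
Set SMC = demand: 34.224 + 1.542Q = 166.443 - 1.366Q → Q* = 45.4673.
Between Q* and Q_m the wedge demand − SMC runs linearly from 0 to MEB(Q_m), so the loss is a triangle.
DWL = ½ × 12.0561 × 35.0592 = 211.3386.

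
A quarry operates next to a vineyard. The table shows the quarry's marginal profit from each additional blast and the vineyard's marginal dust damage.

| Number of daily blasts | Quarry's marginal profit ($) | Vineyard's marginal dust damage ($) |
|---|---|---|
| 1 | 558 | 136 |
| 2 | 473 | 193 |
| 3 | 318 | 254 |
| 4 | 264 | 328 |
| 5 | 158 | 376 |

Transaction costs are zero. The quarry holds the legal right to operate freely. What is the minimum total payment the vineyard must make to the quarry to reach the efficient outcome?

Left alone the quarry would choose level 5 (marginal profit stays positive).
Efficient level: k* = 3 (marginal profit ≥ marginal dust damage through 3).
The vineyard must at least cover the quarry's forgone profit from cutting 5→3: 264 + 158 = 422.

$422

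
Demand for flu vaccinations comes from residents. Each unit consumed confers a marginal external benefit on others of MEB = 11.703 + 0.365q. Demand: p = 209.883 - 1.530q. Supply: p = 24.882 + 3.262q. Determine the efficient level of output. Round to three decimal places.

q* = 44.433

Social marginal benefit = demand + MEB = 221.586 - 1.165q.
Set SMB = MC: 221.586 - 1.165q = 24.882 + 3.262q → q* = 44.4328.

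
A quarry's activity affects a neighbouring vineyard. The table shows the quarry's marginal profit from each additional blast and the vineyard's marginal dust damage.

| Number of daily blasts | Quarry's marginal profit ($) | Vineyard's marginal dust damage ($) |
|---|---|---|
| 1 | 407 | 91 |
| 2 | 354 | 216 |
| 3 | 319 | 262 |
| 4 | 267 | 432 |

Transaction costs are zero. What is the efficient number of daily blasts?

Bargaining reaches the level where marginal profit last exceeds marginal dust damage.
That holds through level 3 (319 ≥ 262) but not at 4 (267 < 432).

3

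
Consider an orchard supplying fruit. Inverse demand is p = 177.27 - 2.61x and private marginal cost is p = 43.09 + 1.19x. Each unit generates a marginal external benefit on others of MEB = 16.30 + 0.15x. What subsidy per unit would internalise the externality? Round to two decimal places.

Social marginal cost = private MC − MEB = 26.79 + 1.04x.
Set SMC = demand: 26.79 + 1.04x = 177.27 - 2.61x → x* = 41.2274.
The Pigouvian subsidy equals MEB at x*: 16.30 + 0.15×41.2274 = 22.4841.

subsidy = 22.48 per unit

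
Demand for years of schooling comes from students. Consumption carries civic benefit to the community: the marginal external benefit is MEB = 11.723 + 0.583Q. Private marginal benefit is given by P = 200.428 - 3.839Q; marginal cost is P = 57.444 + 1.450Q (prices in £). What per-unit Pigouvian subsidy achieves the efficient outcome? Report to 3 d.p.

subsidy = £30.889 per unit

Social marginal benefit = demand + MEB = 212.151 - 3.256Q.
Set SMB = MC: 212.151 - 3.256Q = 57.444 + 1.450Q → Q* = 32.8744.
The Pigouvian subsidy equals MEB at Q*: 11.723 + 0.583×32.8744 = 30.8888.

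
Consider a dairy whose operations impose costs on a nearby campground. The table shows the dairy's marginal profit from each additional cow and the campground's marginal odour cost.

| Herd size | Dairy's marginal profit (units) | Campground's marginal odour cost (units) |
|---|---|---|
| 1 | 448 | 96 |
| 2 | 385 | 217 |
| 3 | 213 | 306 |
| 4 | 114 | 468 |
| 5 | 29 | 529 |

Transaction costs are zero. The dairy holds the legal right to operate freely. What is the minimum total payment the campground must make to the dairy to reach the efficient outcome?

356

Left alone the dairy would choose level 5 (marginal profit stays positive).
Efficient level: k* = 2 (marginal profit ≥ marginal odour cost through 2).
The campground must at least cover the dairy's forgone profit from cutting 5→2: 213 + 114 + 29 = 356.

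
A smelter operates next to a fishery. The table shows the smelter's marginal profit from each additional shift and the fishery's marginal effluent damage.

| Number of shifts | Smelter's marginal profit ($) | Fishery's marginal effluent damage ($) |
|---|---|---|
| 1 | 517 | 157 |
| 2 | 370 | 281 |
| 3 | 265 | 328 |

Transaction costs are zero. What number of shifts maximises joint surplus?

2

Bargaining reaches the level where marginal profit last exceeds marginal effluent damage.
That holds through level 2 (370 ≥ 281) but not at 3 (265 < 328).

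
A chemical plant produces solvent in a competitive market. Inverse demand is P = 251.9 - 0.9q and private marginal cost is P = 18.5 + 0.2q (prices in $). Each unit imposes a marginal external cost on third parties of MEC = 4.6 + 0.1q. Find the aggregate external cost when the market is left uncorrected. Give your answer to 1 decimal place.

$3227.1

Market equilibrium (private): 18.5 + 0.2q = 251.9 - 0.9q → q_m = 212.1818.
Total external cost = ∫₀^{q_m} (4.6 + 0.1q) dq = 4.6×212.1818 + ½×0.1×212.1818² = 3227.0921.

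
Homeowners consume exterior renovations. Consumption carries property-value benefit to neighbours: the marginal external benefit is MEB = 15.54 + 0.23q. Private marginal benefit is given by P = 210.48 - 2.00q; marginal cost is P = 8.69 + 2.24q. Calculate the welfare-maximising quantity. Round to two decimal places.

Social marginal benefit = demand + MEB = 226.02 - 1.77q.
Set SMB = MC: 226.02 - 1.77q = 8.69 + 2.24q → q* = 54.1970.

q* = 54.20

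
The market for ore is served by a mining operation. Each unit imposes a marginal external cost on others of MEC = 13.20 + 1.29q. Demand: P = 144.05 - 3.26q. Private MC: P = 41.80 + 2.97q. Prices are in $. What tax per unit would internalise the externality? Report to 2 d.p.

tax = $28.48 per unit

Social marginal cost = private MC + MEC = 55.00 + 4.26q.
Set SMC = demand: 55.00 + 4.26q = 144.05 - 3.26q → q* = 11.8418.
The Pigouvian tax equals MEC at q*: 13.20 + 1.29×11.8418 = 28.4759.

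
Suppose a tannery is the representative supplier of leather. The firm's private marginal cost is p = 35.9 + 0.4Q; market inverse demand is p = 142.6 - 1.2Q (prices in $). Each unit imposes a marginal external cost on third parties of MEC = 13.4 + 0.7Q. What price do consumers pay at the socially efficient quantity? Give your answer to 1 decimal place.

P = $93.9

Social marginal cost = private MC + MEC = 49.3 + 1.1Q.
Set SMC = demand: 49.3 + 1.1Q = 142.6 - 1.2Q → Q* = 40.5652.
Consumer price on the demand curve at Q*: 142.6 − 1.2×40.5652 = 93.9218.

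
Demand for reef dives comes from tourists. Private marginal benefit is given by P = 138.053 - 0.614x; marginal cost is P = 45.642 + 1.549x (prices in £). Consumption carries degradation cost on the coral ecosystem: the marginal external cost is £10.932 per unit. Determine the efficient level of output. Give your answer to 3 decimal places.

Social marginal benefit = demand − MEC = 127.121 - 0.614x.
Set SMB = MC: 127.121 - 0.614x = 45.642 + 1.549x → x* = 37.6694.

x* = 37.669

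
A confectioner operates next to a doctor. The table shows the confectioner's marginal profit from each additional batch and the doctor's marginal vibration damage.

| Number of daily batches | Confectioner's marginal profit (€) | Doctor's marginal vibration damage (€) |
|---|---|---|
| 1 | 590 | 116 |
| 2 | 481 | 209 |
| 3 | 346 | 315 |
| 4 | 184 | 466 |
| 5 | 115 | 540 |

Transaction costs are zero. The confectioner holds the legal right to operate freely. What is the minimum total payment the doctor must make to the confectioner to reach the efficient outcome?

Left alone the confectioner would choose level 5 (marginal profit stays positive).
Efficient level: k* = 3 (marginal profit ≥ marginal vibration damage through 3).
The doctor must at least cover the confectioner's forgone profit from cutting 5→3: 184 + 115 = 299.

€299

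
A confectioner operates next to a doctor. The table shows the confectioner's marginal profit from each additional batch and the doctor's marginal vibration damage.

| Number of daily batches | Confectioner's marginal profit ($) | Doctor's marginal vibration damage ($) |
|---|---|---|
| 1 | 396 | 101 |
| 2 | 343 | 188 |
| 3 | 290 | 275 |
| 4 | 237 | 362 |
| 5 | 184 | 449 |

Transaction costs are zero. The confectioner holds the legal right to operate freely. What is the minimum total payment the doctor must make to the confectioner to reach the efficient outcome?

Left alone the confectioner would choose level 5 (marginal profit stays positive).
Efficient level: k* = 3 (marginal profit ≥ marginal vibration damage through 3).
The doctor must at least cover the confectioner's forgone profit from cutting 5→3: 237 + 184 = 421.

$421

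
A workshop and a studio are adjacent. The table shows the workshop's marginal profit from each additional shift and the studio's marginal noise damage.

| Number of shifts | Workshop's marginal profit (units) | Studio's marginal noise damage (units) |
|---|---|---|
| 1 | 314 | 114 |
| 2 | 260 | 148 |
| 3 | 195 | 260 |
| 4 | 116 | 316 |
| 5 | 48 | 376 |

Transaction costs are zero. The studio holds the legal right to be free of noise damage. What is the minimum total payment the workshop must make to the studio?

Efficient level: marginal profit ≥ marginal noise damage through level 2, so k* = 2.
With the studio holding the right, the workshop must at least compensate total damage at k*: 114 + 148 = 262.

262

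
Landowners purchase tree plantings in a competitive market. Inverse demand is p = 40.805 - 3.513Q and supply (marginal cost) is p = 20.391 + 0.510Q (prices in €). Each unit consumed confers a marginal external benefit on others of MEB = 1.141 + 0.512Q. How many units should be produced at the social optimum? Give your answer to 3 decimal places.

Q* = 6.139

Social marginal benefit = demand + MEB = 41.946 - 3.001Q.
Set SMB = MC: 41.946 - 3.001Q = 20.391 + 0.510Q → Q* = 6.1393.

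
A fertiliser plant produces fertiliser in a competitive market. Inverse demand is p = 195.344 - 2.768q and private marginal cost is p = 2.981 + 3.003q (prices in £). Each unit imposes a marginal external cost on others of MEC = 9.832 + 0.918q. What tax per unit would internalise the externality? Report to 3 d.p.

tax = £34.883 per unit

Social marginal cost = private MC + MEC = 12.813 + 3.921q.
Set SMC = demand: 12.813 + 3.921q = 195.344 - 2.768q → q* = 27.2882.
The Pigouvian tax equals MEC at q*: 9.832 + 0.918×27.2882 = 34.8826.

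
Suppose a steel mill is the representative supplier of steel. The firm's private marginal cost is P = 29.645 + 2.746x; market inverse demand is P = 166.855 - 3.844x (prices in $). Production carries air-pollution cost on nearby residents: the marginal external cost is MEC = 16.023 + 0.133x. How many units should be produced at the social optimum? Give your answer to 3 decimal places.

Social marginal cost = private MC + MEC = 45.668 + 2.879x.
Set SMC = demand: 45.668 + 2.879x = 166.855 - 3.844x → x* = 18.0257.

x* = 18.026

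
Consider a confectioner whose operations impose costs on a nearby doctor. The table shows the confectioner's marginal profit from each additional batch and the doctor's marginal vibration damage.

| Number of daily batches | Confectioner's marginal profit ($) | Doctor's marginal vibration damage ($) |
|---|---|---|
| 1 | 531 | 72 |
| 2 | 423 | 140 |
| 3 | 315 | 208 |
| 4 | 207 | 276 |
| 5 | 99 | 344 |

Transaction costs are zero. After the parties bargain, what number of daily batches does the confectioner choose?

Bargaining reaches the level where marginal profit last exceeds marginal vibration damage.
That holds through level 3 (315 ≥ 208) but not at 4 (207 < 276).

3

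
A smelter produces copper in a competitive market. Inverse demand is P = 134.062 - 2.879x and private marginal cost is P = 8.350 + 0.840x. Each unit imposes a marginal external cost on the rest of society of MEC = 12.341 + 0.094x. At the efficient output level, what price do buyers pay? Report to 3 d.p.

P = 48.461

Social marginal cost = private MC + MEC = 20.691 + 0.934x.
Set SMC = demand: 20.691 + 0.934x = 134.062 - 2.879x → x* = 29.7328.
Consumer price on the demand curve at x*: 134.062 − 2.879×29.7328 = 48.4613.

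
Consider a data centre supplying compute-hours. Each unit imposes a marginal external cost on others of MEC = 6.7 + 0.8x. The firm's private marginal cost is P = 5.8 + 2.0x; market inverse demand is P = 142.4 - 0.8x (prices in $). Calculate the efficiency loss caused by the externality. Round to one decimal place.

Market equilibrium (private): 5.8 + 2.0x = 142.4 - 0.8x → x_m = 48.7857.
Social marginal cost = private MC + MEC = 12.5 + 2.8x.
Set SMC = demand: 12.5 + 2.8x = 142.4 - 0.8x → x* = 36.0833.
The loss is the area between SMC and demand from x* to x_m; with linear curves that's a triangle of height MEC(x_m).
DWL = ½ × 12.7024 × 45.7286 = 290.4315.

DWL = $290.4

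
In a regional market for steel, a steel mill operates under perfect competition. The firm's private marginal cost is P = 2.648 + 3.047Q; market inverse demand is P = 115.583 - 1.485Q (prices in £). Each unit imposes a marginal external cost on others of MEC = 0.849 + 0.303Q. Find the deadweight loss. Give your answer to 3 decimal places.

Market equilibrium (private): 2.648 + 3.047Q = 115.583 - 1.485Q → Q_m = 24.9195.
Social marginal cost = private MC + MEC = 3.497 + 3.350Q.
Set SMC = demand: 3.497 + 3.350Q = 115.583 - 1.485Q → Q* = 23.1822.
Height of the DWL triangle at Q_m is SMC(Q_m) − demand(Q_m) = MEC(Q_m) = 8.3996.
DWL = ½ × 1.7373 × 8.3996 = 7.2963.

DWL = £7.296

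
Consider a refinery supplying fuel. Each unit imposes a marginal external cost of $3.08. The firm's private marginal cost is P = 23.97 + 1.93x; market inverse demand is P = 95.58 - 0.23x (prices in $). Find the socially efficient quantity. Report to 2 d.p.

Social marginal cost = private MC + MEC = 27.05 + 1.93x.
Set SMC = demand: 27.05 + 1.93x = 95.58 - 0.23x → x* = 31.7269.

x* = 31.73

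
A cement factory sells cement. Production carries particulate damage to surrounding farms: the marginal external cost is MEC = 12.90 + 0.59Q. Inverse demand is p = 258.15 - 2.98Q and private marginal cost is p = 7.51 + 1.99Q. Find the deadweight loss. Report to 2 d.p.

Market equilibrium (private): 7.51 + 1.99Q = 258.15 - 2.98Q → Q_m = 50.4306.
Social marginal cost = private MC + MEC = 20.41 + 2.58Q.
Set SMC = demand: 20.41 + 2.58Q = 258.15 - 2.98Q → Q* = 42.7590.
Height of the DWL triangle at Q_m is SMC(Q_m) − demand(Q_m) = MEC(Q_m) = 42.6540.
DWL = ½ × 7.6716 × 42.6540 = 163.6122.

DWL = 163.61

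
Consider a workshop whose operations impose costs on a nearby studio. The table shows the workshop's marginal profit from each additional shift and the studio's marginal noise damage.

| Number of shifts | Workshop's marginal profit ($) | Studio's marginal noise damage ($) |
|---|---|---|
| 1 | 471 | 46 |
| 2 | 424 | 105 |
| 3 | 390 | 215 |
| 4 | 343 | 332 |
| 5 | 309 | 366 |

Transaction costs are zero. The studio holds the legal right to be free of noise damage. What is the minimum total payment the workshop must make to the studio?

Efficient level: marginal profit ≥ marginal noise damage through level 4, so k* = 4.
With the studio holding the right, the workshop must at least compensate total damage at k*: 46 + 105 + 215 + 332 = 698.

$698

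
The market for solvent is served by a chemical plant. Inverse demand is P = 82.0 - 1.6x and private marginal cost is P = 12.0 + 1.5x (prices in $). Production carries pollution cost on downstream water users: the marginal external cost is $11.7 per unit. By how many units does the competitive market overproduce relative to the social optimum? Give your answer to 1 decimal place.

Market equilibrium (private): 12.0 + 1.5x = 82.0 - 1.6x → x_m = 22.5806.
Social marginal cost = private MC + MEC = 23.7 + 1.5x.
Set SMC = demand: 23.7 + 1.5x = 82.0 - 1.6x → x* = 18.8065.
Gap = |22.5806 − 18.8065| = 3.7741.

3.8 units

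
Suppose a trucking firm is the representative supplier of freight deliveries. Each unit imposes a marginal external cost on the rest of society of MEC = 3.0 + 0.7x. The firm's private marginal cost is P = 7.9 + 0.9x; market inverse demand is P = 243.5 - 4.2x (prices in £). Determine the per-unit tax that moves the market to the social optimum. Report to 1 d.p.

Social marginal cost = private MC + MEC = 10.9 + 1.6x.
Set SMC = demand: 10.9 + 1.6x = 243.5 - 4.2x → x* = 40.1034.
The Pigouvian tax equals MEC at x*: 3.0 + 0.7×40.1034 = 31.0724.

tax = £31.1 per unit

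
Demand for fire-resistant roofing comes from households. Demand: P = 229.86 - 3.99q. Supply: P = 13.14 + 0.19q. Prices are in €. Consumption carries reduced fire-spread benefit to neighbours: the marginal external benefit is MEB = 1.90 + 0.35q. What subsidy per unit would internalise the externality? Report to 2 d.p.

subsidy = €21.88 per unit

Social marginal benefit = demand + MEB = 231.76 - 3.64q.
Set SMB = MC: 231.76 - 3.64q = 13.14 + 0.19q → q* = 57.0809.
The Pigouvian subsidy equals MEB at q*: 1.90 + 0.35×57.0809 = 21.8783.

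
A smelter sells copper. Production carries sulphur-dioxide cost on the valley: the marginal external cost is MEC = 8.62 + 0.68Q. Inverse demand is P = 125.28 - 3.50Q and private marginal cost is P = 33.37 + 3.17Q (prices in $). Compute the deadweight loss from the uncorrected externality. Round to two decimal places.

Market equilibrium (private): 33.37 + 3.17Q = 125.28 - 3.50Q → Q_m = 13.7796.
Social marginal cost = private MC + MEC = 41.99 + 3.85Q.
Set SMC = demand: 41.99 + 3.85Q = 125.28 - 3.50Q → Q* = 11.3320.
Height of the DWL triangle at Q_m is SMC(Q_m) − demand(Q_m) = MEC(Q_m) = 17.9901.
DWL = ½ × 2.4476 × 17.9901 = 22.0163.

DWL = $22.02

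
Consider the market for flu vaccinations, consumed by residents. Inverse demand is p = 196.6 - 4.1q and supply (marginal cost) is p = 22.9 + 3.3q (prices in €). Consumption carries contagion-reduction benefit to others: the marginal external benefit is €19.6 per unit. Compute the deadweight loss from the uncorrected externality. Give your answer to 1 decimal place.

DWL = €26.0

Market equilibrium (private): 22.9 + 3.3q = 196.6 - 4.1q → q_m = 23.4730.
Social marginal benefit = demand + MEB = 216.2 - 4.1q.
Set SMB = MC: 216.2 - 4.1q = 22.9 + 3.3q → q* = 26.1216.
The welfare-loss triangle has base |q_m − q*| and height MEB(q_m) (the vertical gap between SMB and MC is zero at q* and MEB at q_m).
DWL = ½ × 2.6486 × 19.6000 = 25.9563.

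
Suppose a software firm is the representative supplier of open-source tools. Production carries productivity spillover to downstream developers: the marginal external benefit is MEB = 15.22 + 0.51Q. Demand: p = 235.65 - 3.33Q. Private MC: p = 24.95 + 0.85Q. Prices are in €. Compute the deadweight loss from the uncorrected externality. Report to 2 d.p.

Market equilibrium (private): 24.95 + 0.85Q = 235.65 - 3.33Q → Q_m = 50.4067.
Social marginal cost = private MC − MEB = 9.73 + 0.34Q.
Set SMC = demand: 9.73 + 0.34Q = 235.65 - 3.33Q → Q* = 61.5586.
The welfare-loss triangle has base |Q_m − Q*| and height MEB(Q_m) (the vertical gap between SMC and demand is zero at Q* and MEB at Q_m).
DWL = ½ × 11.1519 × 40.9274 = 228.2091.

DWL = €228.21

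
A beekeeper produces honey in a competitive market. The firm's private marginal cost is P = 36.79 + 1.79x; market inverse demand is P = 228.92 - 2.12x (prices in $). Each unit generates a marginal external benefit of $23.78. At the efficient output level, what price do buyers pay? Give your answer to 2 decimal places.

Social marginal cost = private MC − MEB = 13.01 + 1.79x.
Set SMC = demand: 13.01 + 1.79x = 228.92 - 2.12x → x* = 55.2199.
Consumer price on the demand curve at x*: 228.92 − 2.12×55.2199 = 111.8538.

P = $111.85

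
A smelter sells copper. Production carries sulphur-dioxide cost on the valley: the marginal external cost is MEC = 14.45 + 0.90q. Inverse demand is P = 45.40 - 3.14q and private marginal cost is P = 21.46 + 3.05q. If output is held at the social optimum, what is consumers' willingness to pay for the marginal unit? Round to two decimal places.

Social marginal cost = private MC + MEC = 35.91 + 3.95q.
Set SMC = demand: 35.91 + 3.95q = 45.40 - 3.14q → q* = 1.3385.
Consumer price on the demand curve at q*: 45.40 − 3.14×1.3385 = 41.1971.

P = 41.20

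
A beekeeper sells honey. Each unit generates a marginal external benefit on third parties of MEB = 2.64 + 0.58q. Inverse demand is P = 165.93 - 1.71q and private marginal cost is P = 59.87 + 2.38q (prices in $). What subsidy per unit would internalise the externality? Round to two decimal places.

subsidy = $20.60 per unit

Social marginal cost = private MC − MEB = 57.23 + 1.80q.
Set SMC = demand: 57.23 + 1.80q = 165.93 - 1.71q → q* = 30.9687.
The Pigouvian subsidy equals MEB at q*: 2.64 + 0.58×30.9687 = 20.6018.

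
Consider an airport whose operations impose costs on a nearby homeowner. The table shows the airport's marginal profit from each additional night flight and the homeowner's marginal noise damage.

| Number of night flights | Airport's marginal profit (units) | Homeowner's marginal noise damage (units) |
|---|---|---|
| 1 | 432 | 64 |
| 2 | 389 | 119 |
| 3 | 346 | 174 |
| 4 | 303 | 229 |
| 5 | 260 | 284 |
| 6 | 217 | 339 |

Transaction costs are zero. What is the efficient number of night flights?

4

Bargaining reaches the level where marginal profit last exceeds marginal noise damage.
That holds through level 4 (303 ≥ 229) but not at 5 (260 < 284).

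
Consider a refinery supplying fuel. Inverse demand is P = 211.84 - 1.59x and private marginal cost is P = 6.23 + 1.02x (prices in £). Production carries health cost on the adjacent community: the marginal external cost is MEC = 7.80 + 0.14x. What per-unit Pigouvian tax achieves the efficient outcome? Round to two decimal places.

Social marginal cost = private MC + MEC = 14.03 + 1.16x.
Set SMC = demand: 14.03 + 1.16x = 211.84 - 1.59x → x* = 71.9309.
The Pigouvian tax equals MEC at x*: 7.80 + 0.14×71.9309 = 17.8703.

tax = £17.87 per unit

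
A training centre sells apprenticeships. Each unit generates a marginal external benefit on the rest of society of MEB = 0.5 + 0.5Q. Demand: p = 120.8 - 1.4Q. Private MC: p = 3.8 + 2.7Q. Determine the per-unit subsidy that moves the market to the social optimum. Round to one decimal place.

Social marginal cost = private MC − MEB = 3.3 + 2.2Q.
Set SMC = demand: 3.3 + 2.2Q = 120.8 - 1.4Q → Q* = 32.6389.
The Pigouvian subsidy equals MEB at Q*: 0.5 + 0.5×32.6389 = 16.8195.

subsidy = 16.8 per unit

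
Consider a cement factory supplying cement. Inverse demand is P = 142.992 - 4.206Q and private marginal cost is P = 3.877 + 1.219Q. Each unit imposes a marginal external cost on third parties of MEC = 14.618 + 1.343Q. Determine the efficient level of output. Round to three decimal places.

Social marginal cost = private MC + MEC = 18.495 + 2.562Q.
Set SMC = demand: 18.495 + 2.562Q = 142.992 - 4.206Q → Q* = 18.3949.

Q* = 18.395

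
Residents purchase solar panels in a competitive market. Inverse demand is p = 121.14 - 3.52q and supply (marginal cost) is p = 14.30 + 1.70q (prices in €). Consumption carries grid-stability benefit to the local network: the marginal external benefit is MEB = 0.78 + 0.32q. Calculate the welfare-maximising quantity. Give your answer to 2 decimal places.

q* = 21.96

Social marginal benefit = demand + MEB = 121.92 - 3.20q.
Set SMB = MC: 121.92 - 3.20q = 14.30 + 1.70q → q* = 21.9633.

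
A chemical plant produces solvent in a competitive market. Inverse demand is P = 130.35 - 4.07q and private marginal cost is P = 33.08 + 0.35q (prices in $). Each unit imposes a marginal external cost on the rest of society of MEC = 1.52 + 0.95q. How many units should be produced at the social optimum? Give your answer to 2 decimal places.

Social marginal cost = private MC + MEC = 34.60 + 1.30q.
Set SMC = demand: 34.60 + 1.30q = 130.35 - 4.07q → q* = 17.8305.

q* = 17.83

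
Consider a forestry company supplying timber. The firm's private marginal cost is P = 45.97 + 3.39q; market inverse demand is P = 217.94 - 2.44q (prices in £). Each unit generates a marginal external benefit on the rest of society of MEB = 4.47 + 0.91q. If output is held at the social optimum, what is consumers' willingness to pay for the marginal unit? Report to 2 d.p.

Social marginal cost = private MC − MEB = 41.50 + 2.48q.
Set SMC = demand: 41.50 + 2.48q = 217.94 - 2.44q → q* = 35.8618.
Consumer price on the demand curve at q*: 217.94 − 2.44×35.8618 = 130.4372.

P = £130.44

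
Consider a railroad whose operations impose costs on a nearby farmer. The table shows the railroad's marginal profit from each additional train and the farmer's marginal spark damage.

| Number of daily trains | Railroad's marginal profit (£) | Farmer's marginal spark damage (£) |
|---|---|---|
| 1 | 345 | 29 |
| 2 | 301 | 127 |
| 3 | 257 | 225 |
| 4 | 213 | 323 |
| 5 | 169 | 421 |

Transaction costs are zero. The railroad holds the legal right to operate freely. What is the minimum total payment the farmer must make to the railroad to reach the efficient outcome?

£382

Left alone the railroad would choose level 5 (marginal profit stays positive).
Efficient level: k* = 3 (marginal profit ≥ marginal spark damage through 3).
The farmer must at least cover the railroad's forgone profit from cutting 5→3: 213 + 169 = 382.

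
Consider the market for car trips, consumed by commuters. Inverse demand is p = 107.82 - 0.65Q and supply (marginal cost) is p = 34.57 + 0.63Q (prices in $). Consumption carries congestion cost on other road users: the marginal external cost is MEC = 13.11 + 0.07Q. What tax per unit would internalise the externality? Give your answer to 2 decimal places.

tax = $16.23 per unit

Social marginal benefit = demand − MEC = 94.71 - 0.72Q.
Set SMB = MC: 94.71 - 0.72Q = 34.57 + 0.63Q → Q* = 44.5481.
The Pigouvian tax equals MEC at Q*: 13.11 + 0.07×44.5481 = 16.2284.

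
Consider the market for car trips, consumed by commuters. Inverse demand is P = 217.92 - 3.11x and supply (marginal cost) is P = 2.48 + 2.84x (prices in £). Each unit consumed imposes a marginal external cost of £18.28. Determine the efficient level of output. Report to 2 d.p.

x* = 33.14

Social marginal benefit = demand − MEC = 199.64 - 3.11x.
Set SMB = MC: 199.64 - 3.11x = 2.48 + 2.84x → x* = 33.1361.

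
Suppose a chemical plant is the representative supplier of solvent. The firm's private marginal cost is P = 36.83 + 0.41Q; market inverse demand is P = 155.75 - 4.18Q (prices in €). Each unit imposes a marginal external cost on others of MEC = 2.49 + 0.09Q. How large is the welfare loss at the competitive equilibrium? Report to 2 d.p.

DWL = €2.48

Market equilibrium (private): 36.83 + 0.41Q = 155.75 - 4.18Q → Q_m = 25.9085.
Social marginal cost = private MC + MEC = 39.32 + 0.50Q.
Set SMC = demand: 39.32 + 0.50Q = 155.75 - 4.18Q → Q* = 24.8782.
The welfare-loss triangle has base |Q_m − Q*| and height MEC(Q_m) (the vertical gap between SMC and demand is zero at Q* and MEC at Q_m).
DWL = ½ × 1.0303 × 4.8218 = 2.4840.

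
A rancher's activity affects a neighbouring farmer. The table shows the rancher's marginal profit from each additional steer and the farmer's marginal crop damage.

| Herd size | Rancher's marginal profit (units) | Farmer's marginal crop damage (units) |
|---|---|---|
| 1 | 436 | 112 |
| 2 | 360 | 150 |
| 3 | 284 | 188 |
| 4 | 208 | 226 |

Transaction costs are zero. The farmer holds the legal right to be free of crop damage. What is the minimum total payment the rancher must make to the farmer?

Efficient level: marginal profit ≥ marginal crop damage through level 3, so k* = 3.
With the farmer holding the right, the rancher must at least compensate total damage at k*: 112 + 150 + 188 = 450.

450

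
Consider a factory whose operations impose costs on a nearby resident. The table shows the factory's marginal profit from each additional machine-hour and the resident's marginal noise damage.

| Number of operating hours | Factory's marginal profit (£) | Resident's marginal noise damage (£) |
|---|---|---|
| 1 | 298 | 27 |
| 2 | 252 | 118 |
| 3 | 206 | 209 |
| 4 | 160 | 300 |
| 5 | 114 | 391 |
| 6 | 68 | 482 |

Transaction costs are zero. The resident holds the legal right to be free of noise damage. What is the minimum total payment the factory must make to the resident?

£145

Efficient level: marginal profit ≥ marginal noise damage through level 2, so k* = 2.
With the resident holding the right, the factory must at least compensate total damage at k*: 27 + 118 = 145.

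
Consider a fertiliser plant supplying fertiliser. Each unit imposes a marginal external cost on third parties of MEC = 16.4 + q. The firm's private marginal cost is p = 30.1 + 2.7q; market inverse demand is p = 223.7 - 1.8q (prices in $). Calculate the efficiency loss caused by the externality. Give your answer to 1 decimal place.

Market equilibrium (private): 30.1 + 2.7q = 223.7 - 1.8q → q_m = 43.0222.
Social marginal cost = private MC + MEC = 46.5 + 3.7q.
Set SMC = demand: 46.5 + 3.7q = 223.7 - 1.8q → q* = 32.2182.
The welfare-loss triangle has base |q_m − q*| and height MEC(q_m) (the vertical gap between SMC and demand is zero at q* and MEC at q_m).
DWL = ½ × 10.8040 × 59.4222 = 320.9987.

DWL = $321.0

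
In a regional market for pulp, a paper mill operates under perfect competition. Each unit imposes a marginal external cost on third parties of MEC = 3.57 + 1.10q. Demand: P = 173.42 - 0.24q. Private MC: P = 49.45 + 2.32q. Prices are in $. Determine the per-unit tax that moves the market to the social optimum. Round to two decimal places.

tax = $39.76 per unit

Social marginal cost = private MC + MEC = 53.02 + 3.42q.
Set SMC = demand: 53.02 + 3.42q = 173.42 - 0.24q → q* = 32.8962.
The Pigouvian tax equals MEC at q*: 3.57 + 1.10×32.8962 = 39.7558.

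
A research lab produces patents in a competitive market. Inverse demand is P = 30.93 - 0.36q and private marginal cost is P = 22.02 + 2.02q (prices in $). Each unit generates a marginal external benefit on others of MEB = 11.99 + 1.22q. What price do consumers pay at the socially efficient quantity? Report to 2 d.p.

P = $24.44

Social marginal cost = private MC − MEB = 10.03 + 0.80q.
Set SMC = demand: 10.03 + 0.80q = 30.93 - 0.36q → q* = 18.0172.
Consumer price on the demand curve at q*: 30.93 − 0.36×18.0172 = 24.4438.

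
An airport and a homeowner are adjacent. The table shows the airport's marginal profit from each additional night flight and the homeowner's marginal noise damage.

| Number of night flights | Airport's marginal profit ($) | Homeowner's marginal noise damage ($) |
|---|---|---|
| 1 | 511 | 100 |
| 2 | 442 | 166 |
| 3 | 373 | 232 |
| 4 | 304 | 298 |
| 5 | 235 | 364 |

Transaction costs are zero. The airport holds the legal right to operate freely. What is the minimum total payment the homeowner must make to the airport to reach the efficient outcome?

Left alone the airport would choose level 5 (marginal profit stays positive).
Efficient level: k* = 4 (marginal profit ≥ marginal noise damage through 4).
The homeowner must at least cover the airport's forgone profit from cutting 5→4: 235 = 235.

$235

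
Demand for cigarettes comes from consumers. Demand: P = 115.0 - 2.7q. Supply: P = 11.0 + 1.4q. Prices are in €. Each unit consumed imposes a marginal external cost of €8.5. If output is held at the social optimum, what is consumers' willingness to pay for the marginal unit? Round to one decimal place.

P = €52.1

Social marginal benefit = demand − MEC = 106.5 - 2.7q.
Set SMB = MC: 106.5 - 2.7q = 11.0 + 1.4q → q* = 23.2927.
Consumer price on the demand curve at q*: 115.0 − 2.7×23.2927 = 52.1097.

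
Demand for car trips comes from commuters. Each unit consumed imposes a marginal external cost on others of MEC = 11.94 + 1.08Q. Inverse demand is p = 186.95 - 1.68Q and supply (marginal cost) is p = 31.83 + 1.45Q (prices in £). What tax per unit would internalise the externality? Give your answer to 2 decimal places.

Social marginal benefit = demand − MEC = 175.01 - 2.76Q.
Set SMB = MC: 175.01 - 2.76Q = 31.83 + 1.45Q → Q* = 34.0095.
The Pigouvian tax equals MEC at Q*: 11.94 + 1.08×34.0095 = 48.6703.

tax = £48.67 per unit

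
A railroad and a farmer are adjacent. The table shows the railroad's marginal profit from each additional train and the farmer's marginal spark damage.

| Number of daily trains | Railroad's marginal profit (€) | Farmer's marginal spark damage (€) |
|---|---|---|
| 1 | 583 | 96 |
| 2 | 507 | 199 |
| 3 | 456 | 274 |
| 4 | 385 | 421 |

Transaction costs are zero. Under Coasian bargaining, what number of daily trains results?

Bargaining reaches the level where marginal profit last exceeds marginal spark damage.
That holds through level 3 (456 ≥ 274) but not at 4 (385 < 421).

3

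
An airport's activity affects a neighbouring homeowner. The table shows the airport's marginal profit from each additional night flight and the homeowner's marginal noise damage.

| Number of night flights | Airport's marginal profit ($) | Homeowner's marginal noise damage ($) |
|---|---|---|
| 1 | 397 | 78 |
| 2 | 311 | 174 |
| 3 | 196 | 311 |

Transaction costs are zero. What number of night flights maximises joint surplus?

Bargaining reaches the level where marginal profit last exceeds marginal noise damage.
That holds through level 2 (311 ≥ 174) but not at 3 (196 < 311).

2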